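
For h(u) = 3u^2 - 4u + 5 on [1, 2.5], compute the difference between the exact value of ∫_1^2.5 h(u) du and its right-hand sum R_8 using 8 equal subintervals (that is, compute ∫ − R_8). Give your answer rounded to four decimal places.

Exact integral: ∫_1^2.5 h(u) du = 11.625.
R_8 ≈ 12.565430.
Error ≈ 11.625 − 12.565430 ≈ -0.9404.

-0.9404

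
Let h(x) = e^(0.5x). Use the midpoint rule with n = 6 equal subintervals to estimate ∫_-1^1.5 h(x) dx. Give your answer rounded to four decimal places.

Δx = (1.5 − (-1))/6 = 5/12.
Midpoints: -19/24, -0.375, 1/24, 11/24, 0.875, 31/24.
h(-19/24) ≈ 0.6731, h(-0.375) ≈ 0.8290, h(1/24) ≈ 1.0211, h(11/24) ≈ 1.2576, h(0.875) ≈ 1.5488, h(31/24) ≈ 1.9076.
Sum = Δx · [h(-19/24) + h(-0.375) + h(1/24) + ...].
Sum ≈ 3.0155.

3.0155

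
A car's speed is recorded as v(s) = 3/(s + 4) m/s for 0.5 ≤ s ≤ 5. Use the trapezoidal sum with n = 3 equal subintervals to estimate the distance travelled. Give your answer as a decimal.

Δs = (5 − 0.5)/3 = 1.5.
v(0.5) = 2/3, v(2) = 0.5, v(3.5) = 0.4, v(5) = 1/3.
T_3 = (Δs/2)·[v(s_0) + 2v(s_1) + 2v(s_2) + v(s_3)].
Sum = 2.1.

2.1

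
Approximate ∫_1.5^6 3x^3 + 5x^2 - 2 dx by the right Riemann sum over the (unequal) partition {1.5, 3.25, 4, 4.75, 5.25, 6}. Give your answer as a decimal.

Subinterval widths: 1.75, 0.75, 0.75, 0.5, 0.75.
Right endpoints: 3.25, 4, 4.75, 5.25, 6.
f(3.25) = 153.796875, f(4) = 270, f(4.75) = 432.328125, f(5.25) = 569.921875, f(6) = 826.
Sum = Σ Δx_i · f(x_i).
Sum = 1700.3515625.

1700.3515625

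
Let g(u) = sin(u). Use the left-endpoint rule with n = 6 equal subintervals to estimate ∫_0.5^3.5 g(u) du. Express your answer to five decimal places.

1.98364

Δu = (3.5 − 0.5)/6 = 0.5.
Left endpoints: 0.5, 1, 1.5, 2, 2.5, 3.
g(0.5) ≈ 0.47943, g(1) ≈ 0.84147, g(1.5) ≈ 0.99749, g(2) ≈ 0.90930, g(2.5) ≈ 0.59847, g(3) ≈ 0.14112.
Sum = Δu · [g(0.5) + g(1) + g(1.5) + ...].
Sum ≈ 1.98364.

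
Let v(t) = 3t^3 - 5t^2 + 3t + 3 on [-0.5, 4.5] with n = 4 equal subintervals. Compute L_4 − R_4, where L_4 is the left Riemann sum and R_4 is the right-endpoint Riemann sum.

L_4 = 99.375.
R_4 = 335.3125.
L_4 − R_4 = -235.9375.

-235.9375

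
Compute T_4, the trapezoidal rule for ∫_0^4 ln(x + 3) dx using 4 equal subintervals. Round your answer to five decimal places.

6.30975

Δx = (4 − 0)/4 = 1.
f(0) ≈ 1.09861, f(1) ≈ 1.38629, f(2) ≈ 1.60944, f(3) ≈ 1.79176, f(4) ≈ 1.94591.
T_4 = (Δx/2)·[f(x_0) + 2f(x_1) + 2f(x_2) + 2f(x_3) + f(x_4)].
Sum ≈ 6.30975.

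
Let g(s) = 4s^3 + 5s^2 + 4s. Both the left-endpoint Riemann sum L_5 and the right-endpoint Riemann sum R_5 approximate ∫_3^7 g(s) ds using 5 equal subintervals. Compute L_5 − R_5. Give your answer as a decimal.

-1184

L_5 = 2362.4.
R_5 = 3546.4.
L_5 − R_5 = -1184.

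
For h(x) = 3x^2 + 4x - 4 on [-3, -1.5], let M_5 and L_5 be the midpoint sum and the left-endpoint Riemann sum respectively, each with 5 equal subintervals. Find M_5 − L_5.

-2.23875

M_5 = 4.09125.
L_5 = 6.33.
M_5 − L_5 = -2.23875.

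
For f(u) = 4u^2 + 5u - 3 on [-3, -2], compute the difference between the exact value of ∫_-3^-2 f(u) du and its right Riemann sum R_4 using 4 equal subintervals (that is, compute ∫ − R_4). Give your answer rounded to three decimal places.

1.833

Exact integral: ∫_-3^-2 f(u) du ≈ 9.83333.
R_4 = 8.
Error ≈ 9.83333 − 8 ≈ 1.833.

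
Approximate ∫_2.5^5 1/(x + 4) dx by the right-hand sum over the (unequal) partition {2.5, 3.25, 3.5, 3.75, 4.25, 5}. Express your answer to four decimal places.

Subinterval widths: 0.75, 0.25, 0.25, 0.5, 0.75.
Right endpoints: 3.25, 3.5, 3.75, 4.25, 5.
f(3.25) = 4/29, f(3.5) = 2/15, f(3.75) = 4/31, f(4.25) = 4/33, f(5) = 1/9.
Sum = Σ Δx_i · f(x_i).
Sum ≈ 0.3130.

0.3130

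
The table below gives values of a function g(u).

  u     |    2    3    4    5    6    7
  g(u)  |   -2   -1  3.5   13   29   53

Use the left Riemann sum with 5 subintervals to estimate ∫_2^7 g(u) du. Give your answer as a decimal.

Δu = 1.
Sum = 1·[(-2) + (-1) + 3.5 + 13 + 29] = 42.5.

42.5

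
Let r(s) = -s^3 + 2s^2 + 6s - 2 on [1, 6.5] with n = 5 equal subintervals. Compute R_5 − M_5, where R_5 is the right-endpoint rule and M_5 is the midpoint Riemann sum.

R_5 = -248.0775.
M_5 = -145.7190625.
R_5 − M_5 = -102.3584375.

-102.3584375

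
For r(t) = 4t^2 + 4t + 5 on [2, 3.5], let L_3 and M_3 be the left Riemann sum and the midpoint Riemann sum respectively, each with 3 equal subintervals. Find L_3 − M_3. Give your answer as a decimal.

L_3 = 61.
M_3 = 70.375.
L_3 − M_3 = -9.375.

-9.375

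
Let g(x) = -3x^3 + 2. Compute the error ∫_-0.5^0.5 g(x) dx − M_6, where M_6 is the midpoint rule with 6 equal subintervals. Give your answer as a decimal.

Exact integral: ∫_-0.5^0.5 g(x) dx = 2.
M_6 = 2.
Error = 2 − 2 = 0.

0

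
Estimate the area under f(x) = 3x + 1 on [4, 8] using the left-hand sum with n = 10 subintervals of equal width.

Δx = (8 − 4)/10 = 0.4.
Left endpoints: 4, 4.4, 4.8, 5.2, 5.6, 6, 6.4, 6.8, 7.2, 7.6.
f(4) = 13, f(4.4) = 14.2, f(4.8) = 15.4, f(5.2) = 16.6, f(5.6) = 17.8, f(6) = 19, f(6.4) = 20.2, f(6.8) = 21.4, f(7.2) = 22.6, f(7.6) = 23.8.
Sum = Δx · [f(4) + f(4.4) + f(4.8) + ...].
Sum = 73.6.

73.6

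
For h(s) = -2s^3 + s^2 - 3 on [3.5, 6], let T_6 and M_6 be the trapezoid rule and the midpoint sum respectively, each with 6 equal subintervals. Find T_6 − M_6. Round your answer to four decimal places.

-2.9839

T_6 ≈ -524.749711.
M_6 ≈ -521.765770.
T_6 − M_6 ≈ -2.9839.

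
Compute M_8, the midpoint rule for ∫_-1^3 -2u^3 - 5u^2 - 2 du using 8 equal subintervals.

Δu = (3 − (-1))/8 = 0.5.
Midpoints: -0.75, -0.25, 0.25, 0.75, 1.25, 1.75, 2.25, 2.75.
f(-0.75) = -3.96875, f(-0.25) = -2.28125, f(0.25) = -2.34375, f(0.75) = -5.65625, f(1.25) = -13.71875, f(1.75) = -28.03125, f(2.25) = -50.09375, f(2.75) = -81.40625.
Sum = Δu · [f(-0.75) + f(-0.25) + f(0.25) + ...].
Sum = -93.75.

-93.75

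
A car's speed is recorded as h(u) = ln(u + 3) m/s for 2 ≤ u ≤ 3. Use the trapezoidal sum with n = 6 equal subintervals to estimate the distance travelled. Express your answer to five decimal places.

Δu = (3 − 2)/6 = 1/6.
h(2) ≈ 1.60944, h(13/6) ≈ 1.64223, h(7/3) ≈ 1.67398, h(2.5) ≈ 1.70475, h(8/3) ≈ 1.73460, h(17/6) ≈ 1.76359, h(3) ≈ 1.79176.
T_6 = (Δu/2)·[h(u_0) + 2h(u_1) + ... + 2h(u_{5}) + h(u_6)].
Sum ≈ 1.70329.

1.70329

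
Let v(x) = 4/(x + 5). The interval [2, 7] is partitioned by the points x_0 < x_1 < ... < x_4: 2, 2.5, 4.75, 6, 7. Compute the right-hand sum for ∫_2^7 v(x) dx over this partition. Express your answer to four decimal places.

1.9776

Subinterval widths: 0.5, 2.25, 1.25, 1.
Right endpoints: 2.5, 4.75, 6, 7.
v(2.5) = 8/15, v(4.75) = 16/39, v(6) = 4/11, v(7) = 1/3.
Sum = Σ Δx_i · v(x_i).
Sum ≈ 1.9776.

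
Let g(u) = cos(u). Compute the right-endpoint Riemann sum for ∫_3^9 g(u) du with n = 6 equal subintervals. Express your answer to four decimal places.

Δu = (9 − 3)/6 = 1.
Right endpoints: 4, 5, 6, 7, 8, 9.
g(4) ≈ -0.6536, g(5) ≈ 0.2837, g(6) ≈ 0.9602, g(7) ≈ 0.7539, g(8) ≈ -0.1455, g(9) ≈ -0.9111.
Sum = Δu · [g(4) + g(5) + g(6) + ...].
Sum ≈ 0.2875.

0.2875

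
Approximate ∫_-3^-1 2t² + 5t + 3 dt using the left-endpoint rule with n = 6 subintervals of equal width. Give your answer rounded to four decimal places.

Δt = (-1 − (-3))/6 = 1/3.
Left endpoints: -3, -8/3, -7/3, -2, -5/3, -4/3.
f(-3) = 6, f(-8/3) = 35/9, f(-7/3) = 20/9, f(-2) = 1, f(-5/3) = 2/9, f(-4/3) = -1/9.
Sum = Δt · [f(-3) + f(-8/3) + f(-7/3) + ...].
Sum ≈ 4.4074.

4.4074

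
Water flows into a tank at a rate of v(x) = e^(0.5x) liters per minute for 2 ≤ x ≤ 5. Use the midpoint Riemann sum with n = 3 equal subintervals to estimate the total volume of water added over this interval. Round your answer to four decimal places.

18.7327

Δx = (5 − 2)/3 = 1.
Midpoints: 2.5, 3.5, 4.5.
v(2.5) ≈ 3.4903, v(3.5) ≈ 5.7546, v(4.5) ≈ 9.4877.
Sum = Δx · [v(2.5) + v(3.5) + v(4.5)].
Sum ≈ 18.7327.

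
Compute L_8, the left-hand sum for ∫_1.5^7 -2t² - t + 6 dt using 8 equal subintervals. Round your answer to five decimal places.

Δt = (7 − 1.5)/8 = 0.6875.
Left endpoints: 1.5, 2.1875, 2.875, 3.5625, 4.25, 4.9375, 5.625, 6.3125.
f(1.5) = 0, f(2.1875) = -5.7578125, f(2.875) = -13.40625, f(3.5625) = -22.9453125, f(4.25) = -34.375, f(4.9375) = -47.6953125, f(5.625) = -62.90625, f(6.3125) = -80.0078125.
Sum = Δt · [f(1.5) + f(2.1875) + f(2.875) + ...].
Sum ≈ -183.62695.

-183.62695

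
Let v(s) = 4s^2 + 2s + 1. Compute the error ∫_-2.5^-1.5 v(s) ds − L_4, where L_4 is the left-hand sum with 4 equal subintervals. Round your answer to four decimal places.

Exact integral: ∫_-2.5^-1.5 v(s) ds ≈ 13.333333.
L_4 = 15.125.
Error ≈ 13.333333 − 15.125 ≈ -1.7917.

-1.7917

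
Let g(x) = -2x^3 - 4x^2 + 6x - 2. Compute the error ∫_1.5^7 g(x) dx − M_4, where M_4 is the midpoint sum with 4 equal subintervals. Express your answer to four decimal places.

-25.5628

Exact integral: ∫_1.5^7 g(x) dx ≈ -1521.552083.
M_4 ≈ -1495.989258.
Error ≈ -1521.552083 − (-1495.989258) ≈ -25.5628.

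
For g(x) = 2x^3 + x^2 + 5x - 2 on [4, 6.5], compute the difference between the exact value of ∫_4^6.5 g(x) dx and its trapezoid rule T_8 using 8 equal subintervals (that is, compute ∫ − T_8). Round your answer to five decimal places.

-1.32243

Exact integral: ∫_4^6.5 g(x) dx ≈ 895.3645833.
T_8 ≈ 896.6870117.
Error ≈ 895.3645833 − 896.6870117 ≈ -1.32243.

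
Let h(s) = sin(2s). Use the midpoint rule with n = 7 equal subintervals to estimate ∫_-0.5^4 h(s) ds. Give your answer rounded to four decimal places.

Δs = (4 − (-0.5))/7 = 9/14.
Midpoints: -5/28, 13/28, 31/28, 1.75, 67/28, 85/28, 103/28.
h(-5/28) ≈ -0.3496, h(13/28) ≈ 0.8008, h(31/28) ≈ 0.8000, h(1.75) ≈ -0.3508, h(67/28) ≈ -0.9973, h(85/28) ≈ -0.2102, h(103/28) ≈ 0.8791.
Sum = Δs · [h(-5/28) + h(13/28) + h(31/28) + ...].
Sum ≈ 0.3677.

0.3677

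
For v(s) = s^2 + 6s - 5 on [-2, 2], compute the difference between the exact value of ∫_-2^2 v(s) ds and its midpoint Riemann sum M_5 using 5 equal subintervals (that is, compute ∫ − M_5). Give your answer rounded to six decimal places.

0.213333

Exact integral: ∫_-2^2 v(s) ds ≈ -14.66666667.
M_5 = -14.88.
Error ≈ -14.66666667 − (-14.88) ≈ 0.213333.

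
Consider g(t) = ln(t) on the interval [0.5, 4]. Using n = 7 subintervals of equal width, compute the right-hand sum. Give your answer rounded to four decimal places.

Δt = (4 − 0.5)/7 = 0.5.
Right endpoints: 1, 1.5, 2, 2.5, 3, 3.5, 4.
g(1) ≈ 0.0000, g(1.5) ≈ 0.4055, g(2) ≈ 0.6931, g(2.5) ≈ 0.9163, g(3) ≈ 1.0986, g(3.5) ≈ 1.2528, g(4) ≈ 1.3863.
Sum = Δt · [g(1) + g(1.5) + g(2) + ...].
Sum ≈ 2.8763.

2.8763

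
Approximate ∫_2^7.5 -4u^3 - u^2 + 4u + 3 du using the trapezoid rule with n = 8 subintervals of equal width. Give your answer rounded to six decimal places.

-3190.150391

Δu = (7.5 − 2)/8 = 0.6875.
f(2) = -25, f(2.6875) = -72823/1024, f(3.375) = -148.6640625, f(4.0625) = -271813/1024, f(4.75) = -429.25, f(5.4375) = -663435/1024, f(6.125) = -929.1484375, f(6.8125) = -1311577/1024, f(7.5) = -1710.75.
T_8 = (Δu/2)·[f(u_0) + 2f(u_1) + ... + 2f(u_{7}) + f(u_8)].
Sum ≈ -3190.150391.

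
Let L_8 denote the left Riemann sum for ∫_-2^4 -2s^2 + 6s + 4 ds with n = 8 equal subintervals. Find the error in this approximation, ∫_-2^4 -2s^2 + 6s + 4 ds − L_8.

5.625

Exact integral: ∫_-2^4 f(s) ds = 12.
L_8 = 6.375.
Error = 12 − 6.375 = 5.625.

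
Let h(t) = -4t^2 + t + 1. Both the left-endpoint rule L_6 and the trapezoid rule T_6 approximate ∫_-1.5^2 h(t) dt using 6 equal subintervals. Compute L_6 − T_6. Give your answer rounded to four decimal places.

L_6 ≈ -10.564815.
T_6 ≈ -11.585648.
L_6 − T_6 ≈ 1.0208.

1.0208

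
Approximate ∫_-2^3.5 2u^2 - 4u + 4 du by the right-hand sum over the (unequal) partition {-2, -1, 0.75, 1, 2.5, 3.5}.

38.46875

Subinterval widths: 1, 1.75, 0.25, 1.5, 1.
Right endpoints: -1, 0.75, 1, 2.5, 3.5.
f(-1) = 10, f(0.75) = 2.125, f(1) = 2, f(2.5) = 6.5, f(3.5) = 14.5.
Sum = Σ Δu_i · f(u_i).
Sum = 38.46875.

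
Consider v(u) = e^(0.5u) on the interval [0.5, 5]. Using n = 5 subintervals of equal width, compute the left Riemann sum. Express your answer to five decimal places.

17.25921

Δu = (5 − 0.5)/5 = 0.9.
Left endpoints: 0.5, 1.4, 2.3, 3.2, 4.1.
v(0.5) ≈ 1.28403, v(1.4) ≈ 2.01375, v(2.3) ≈ 3.15819, v(3.2) ≈ 4.95303, v(4.1) ≈ 7.76790.
Sum = Δu · [v(0.5) + v(1.4) + v(2.3) + v(3.2) + v(4.1)].
Sum ≈ 17.25921.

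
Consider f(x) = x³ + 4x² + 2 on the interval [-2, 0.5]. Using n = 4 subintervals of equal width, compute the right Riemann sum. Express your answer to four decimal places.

9.9854

Δx = (0.5 − (-2))/4 = 0.625.
Right endpoints: -1.375, -0.75, -0.125, 0.5.
f(-1.375) = 3565/512, f(-0.75) = 3.828125, f(-0.125) = 1055/512, f(0.5) = 3.125.
Sum = Δx · [f(-1.375) + f(-0.75) + f(-0.125) + f(0.5)].
Sum ≈ 9.9854.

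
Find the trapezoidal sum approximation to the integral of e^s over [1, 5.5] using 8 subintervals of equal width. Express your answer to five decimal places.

Δs = (5.5 − 1)/8 = 0.5625.
f(1) ≈ 2.71828, f(1.5625) ≈ 4.77073, f(2.125) ≈ 8.37290, f(2.6875) ≈ 14.69489, f(3.25) ≈ 25.79034, f(3.8125) ≈ 45.26346, f(4.375) ≈ 79.43984, f(4.9375) ≈ 139.42126, f(5.5) ≈ 244.69193.
T_8 = (Δs/2)·[f(s_0) + 2f(s_1) + ... + 2f(s_{7}) + f(s_8)].
Sum ≈ 248.32042.

248.32042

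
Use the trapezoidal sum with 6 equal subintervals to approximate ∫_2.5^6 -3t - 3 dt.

-55.125

Δt = (6 − 2.5)/6 = 7/12.
f(2.5) = -10.5, f(37/12) = -12.25, f(11/3) = -14, f(4.25) = -15.75, f(29/6) = -17.5, f(65/12) = -19.25, f(6) = -21.
T_6 = (Δt/2)·[f(t_0) + 2f(t_1) + ... + 2f(t_{5}) + f(t_6)].
Sum = -55.125.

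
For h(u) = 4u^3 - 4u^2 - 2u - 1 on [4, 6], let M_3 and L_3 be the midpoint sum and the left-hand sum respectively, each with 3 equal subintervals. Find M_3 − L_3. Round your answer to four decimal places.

M_3 ≈ 811.185185.
L_3 ≈ 648.962963.
M_3 − L_3 ≈ 162.2222.

162.2222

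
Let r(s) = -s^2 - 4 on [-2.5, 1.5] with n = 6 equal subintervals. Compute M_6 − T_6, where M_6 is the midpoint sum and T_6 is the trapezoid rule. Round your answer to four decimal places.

0.4444

M_6 ≈ -22.185185.
T_6 ≈ -22.629630.
M_6 − T_6 ≈ 0.4444.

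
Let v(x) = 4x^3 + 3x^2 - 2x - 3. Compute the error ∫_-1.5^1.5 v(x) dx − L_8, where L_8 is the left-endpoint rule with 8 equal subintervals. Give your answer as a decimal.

3.7265625

Exact integral: ∫_-1.5^1.5 v(x) dx = -2.25.
L_8 = -5.9765625.
Error = -2.25 − (-5.9765625) = 3.7265625.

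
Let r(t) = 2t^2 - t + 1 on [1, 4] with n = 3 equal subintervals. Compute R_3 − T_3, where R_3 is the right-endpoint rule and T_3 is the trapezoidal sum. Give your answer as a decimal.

R_3 = 52.
T_3 = 38.5.
R_3 − T_3 = 13.5.

13.5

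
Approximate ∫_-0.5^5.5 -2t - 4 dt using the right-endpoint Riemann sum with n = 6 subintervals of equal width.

-60

Δt = (5.5 − (-0.5))/6 = 1.
Right endpoints: 0.5, 1.5, 2.5, 3.5, 4.5, 5.5.
f(0.5) = -5, f(1.5) = -7, f(2.5) = -9, f(3.5) = -11, f(4.5) = -13, f(5.5) = -15.
Sum = Δt · [f(0.5) + f(1.5) + f(2.5) + ...].
Sum = -60.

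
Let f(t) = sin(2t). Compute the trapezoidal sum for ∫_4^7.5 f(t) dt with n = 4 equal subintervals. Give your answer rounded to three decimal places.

0.224

Δt = (7.5 − 4)/4 = 0.875.
f(4) ≈ 0.989, f(4.875) ≈ -0.320, f(5.75) ≈ -0.875, f(6.625) ≈ 0.632, f(7.5) ≈ 0.650.
T_4 = (Δt/2)·[f(t_0) + 2f(t_1) + 2f(t_2) + 2f(t_3) + f(t_4)].
Sum ≈ 0.224.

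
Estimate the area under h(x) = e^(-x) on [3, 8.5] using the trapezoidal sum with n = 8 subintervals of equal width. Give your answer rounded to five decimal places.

0.05152

Δx = (8.5 − 3)/8 = 0.6875.
h(3) ≈ 0.04979, h(3.6875) ≈ 0.02503, h(4.375) ≈ 0.01259, h(5.0625) ≈ 0.00633, h(5.75) ≈ 0.00318, h(6.4375) ≈ 0.00160, h(7.125) ≈ 0.00080, h(7.8125) ≈ 0.00040, h(8.5) ≈ 0.00020.
T_8 = (Δx/2)·[h(x_0) + 2h(x_1) + ... + 2h(x_{7}) + h(x_8)].
Sum ≈ 0.05152.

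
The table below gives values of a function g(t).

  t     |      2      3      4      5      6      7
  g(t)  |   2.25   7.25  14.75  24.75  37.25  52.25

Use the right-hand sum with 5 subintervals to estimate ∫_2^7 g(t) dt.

136.25

Δt = 1.
Sum = 1·[7.25 + 14.75 + 24.75 + 37.25 + 52.25] = 136.25.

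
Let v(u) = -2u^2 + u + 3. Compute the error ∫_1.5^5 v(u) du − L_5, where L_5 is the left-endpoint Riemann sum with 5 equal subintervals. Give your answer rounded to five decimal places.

-14.12833

Exact integral: ∫_1.5^5 v(u) du ≈ -59.2083333.
L_5 = -45.08.
Error ≈ -59.2083333 − (-45.08) ≈ -14.12833.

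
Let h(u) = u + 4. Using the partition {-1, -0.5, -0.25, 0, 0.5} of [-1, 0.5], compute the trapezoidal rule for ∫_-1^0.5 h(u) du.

Subinterval widths: 0.5, 0.25, 0.25, 0.5.
h(-1) = 3, h(-0.5) = 3.5, h(-0.25) = 3.75, h(0) = 4, h(0.5) = 4.5.
On each subinterval the trapezoid contributes (Δu_i/2)·[h(u_{i-1}) + h(u_i)].
Sum = 5.625.

5.625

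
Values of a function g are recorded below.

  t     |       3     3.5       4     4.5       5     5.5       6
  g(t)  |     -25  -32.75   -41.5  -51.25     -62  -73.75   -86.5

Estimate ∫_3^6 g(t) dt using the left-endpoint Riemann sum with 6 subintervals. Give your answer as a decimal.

-143.125

Δt = 0.5.
Sum = 0.5·[(-25) + (-32.75) + (-41.5) + (-51.25) + (-62) + (-73.75)] = -143.125.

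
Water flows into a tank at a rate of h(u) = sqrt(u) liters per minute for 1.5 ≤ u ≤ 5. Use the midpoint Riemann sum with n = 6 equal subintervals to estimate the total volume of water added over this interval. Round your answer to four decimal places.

Δu = (5 − 1.5)/6 = 7/12.
Midpoints: 43/24, 2.375, 71/24, 85/24, 4.125, 113/24.
h(43/24) ≈ 1.3385, h(2.375) ≈ 1.5411, h(71/24) ≈ 1.7200, h(85/24) ≈ 1.8819, h(4.125) ≈ 2.0310, h(113/24) ≈ 2.1699.
Sum = Δu · [h(43/24) + h(2.375) + h(71/24) + ...].
Sum ≈ 6.2314.

6.2314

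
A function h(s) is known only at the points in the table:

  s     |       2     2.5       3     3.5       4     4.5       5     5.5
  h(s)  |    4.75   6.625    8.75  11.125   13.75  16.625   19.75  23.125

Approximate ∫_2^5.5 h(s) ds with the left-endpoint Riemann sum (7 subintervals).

40.6875

Δs = 0.5.
Sum = 0.5·[4.75 + 6.625 + 8.75 + 11.125 + 13.75 + 16.625 + 19.75] = 40.6875.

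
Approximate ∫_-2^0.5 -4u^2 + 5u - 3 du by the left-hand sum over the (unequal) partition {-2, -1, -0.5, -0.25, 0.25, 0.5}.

-39.375

Subinterval widths: 1, 0.5, 0.25, 0.5, 0.25.
Left endpoints: -2, -1, -0.5, -0.25, 0.25.
f(-2) = -29, f(-1) = -12, f(-0.5) = -6.5, f(-0.25) = -4.5, f(0.25) = -2.
Sum = Σ Δu_i · f(u_i).
Sum = -39.375.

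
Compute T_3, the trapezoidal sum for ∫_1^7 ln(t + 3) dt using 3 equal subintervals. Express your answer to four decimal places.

Δt = (7 − 1)/3 = 2.
f(1) ≈ 1.3863, f(3) ≈ 1.7918, f(5) ≈ 2.0794, f(7) ≈ 2.3026.
T_3 = (Δt/2)·[f(t_0) + 2f(t_1) + 2f(t_2) + f(t_3)].
Sum ≈ 11.4313.

11.4313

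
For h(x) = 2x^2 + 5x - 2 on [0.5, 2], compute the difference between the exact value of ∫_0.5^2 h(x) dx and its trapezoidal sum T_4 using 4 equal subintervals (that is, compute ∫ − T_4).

-0.0703125

Exact integral: ∫_0.5^2 h(x) dx = 11.625.
T_4 = 11.6953125.
Error = 11.625 − 11.6953125 = -0.0703125.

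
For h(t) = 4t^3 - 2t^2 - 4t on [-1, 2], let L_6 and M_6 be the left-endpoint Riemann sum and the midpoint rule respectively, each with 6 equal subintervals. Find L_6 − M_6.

-3.75

L_6 = -1.
M_6 = 2.75.
L_6 − M_6 = -3.75.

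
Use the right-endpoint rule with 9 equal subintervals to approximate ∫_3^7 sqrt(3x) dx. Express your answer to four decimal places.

15.7342

Δx = (7 − 3)/9 = 4/9.
Right endpoints: 31/9, 35/9, 13/3, 43/9, 47/9, 17/3, 55/9, 59/9, 7.
f(31/9) ≈ 3.2146, f(35/9) ≈ 3.4157, f(13/3) ≈ 3.6056, f(43/9) ≈ 3.7859, f(47/9) ≈ 3.9581, f(17/3) ≈ 4.1231, f(55/9) ≈ 4.2817, f(59/9) ≈ 4.4347, f(7) ≈ 4.5826.
Sum = Δx · [f(31/9) + f(35/9) + f(13/3) + ...].
Sum ≈ 15.7342.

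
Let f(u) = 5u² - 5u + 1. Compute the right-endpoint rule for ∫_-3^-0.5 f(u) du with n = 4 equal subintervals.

52.40234375

Δu = (-0.5 − (-3))/4 = 0.625.
Right endpoints: -2.375, -1.75, -1.125, -0.5.
f(-2.375) = 41.078125, f(-1.75) = 25.0625, f(-1.125) = 12.953125, f(-0.5) = 4.75.
Sum = Δu · [f(-2.375) + f(-1.75) + f(-1.125) + f(-0.5)].
Sum = 52.40234375.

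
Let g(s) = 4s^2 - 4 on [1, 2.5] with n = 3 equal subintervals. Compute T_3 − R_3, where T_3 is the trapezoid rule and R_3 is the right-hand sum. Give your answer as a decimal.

-5.25

T_3 = 13.75.
R_3 = 19.
T_3 − R_3 = -5.25.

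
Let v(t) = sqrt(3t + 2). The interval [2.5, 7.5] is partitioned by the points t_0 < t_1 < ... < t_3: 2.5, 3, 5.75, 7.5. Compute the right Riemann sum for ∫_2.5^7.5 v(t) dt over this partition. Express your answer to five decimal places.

22.38595

Subinterval widths: 0.5, 2.75, 1.75.
Right endpoints: 3, 5.75, 7.5.
v(3) ≈ 3.31662, v(5.75) ≈ 4.38748, v(7.5) ≈ 4.94975.
Sum = Σ Δt_i · v(t_i).
Sum ≈ 22.38595.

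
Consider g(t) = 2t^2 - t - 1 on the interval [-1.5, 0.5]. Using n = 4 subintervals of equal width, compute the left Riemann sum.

Δt = (0.5 − (-1.5))/4 = 0.5.
Left endpoints: -1.5, -1, -0.5, 0.
g(-1.5) = 5, g(-1) = 2, g(-0.5) = 0, g(0) = -1.
Sum = Δt · [g(-1.5) + g(-1) + g(-0.5) + g(0)].
Sum = 3.

3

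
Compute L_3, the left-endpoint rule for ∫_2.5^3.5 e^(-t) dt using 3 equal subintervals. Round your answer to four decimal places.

0.0610

Δt = (3.5 − 2.5)/3 = 1/3.
Left endpoints: 2.5, 17/6, 19/6.
f(2.5) ≈ 0.0821, f(17/6) ≈ 0.0588, f(19/6) ≈ 0.0421.
Sum = Δt · [f(2.5) + f(17/6) + f(19/6)].
Sum ≈ 0.0610.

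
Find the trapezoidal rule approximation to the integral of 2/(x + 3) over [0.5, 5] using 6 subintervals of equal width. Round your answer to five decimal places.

Δx = (5 − 0.5)/6 = 0.75.
f(0.5) = 4/7, f(1.25) = 8/17, f(2) = 0.4, f(2.75) = 8/23, f(3.5) = 4/13, f(4.25) = 8/29, f(5) = 0.25.
T_6 = (Δx/2)·[f(x_0) + 2f(x_1) + ... + 2f(x_{5}) + f(x_6)].
Sum ≈ 1.65951.

1.65951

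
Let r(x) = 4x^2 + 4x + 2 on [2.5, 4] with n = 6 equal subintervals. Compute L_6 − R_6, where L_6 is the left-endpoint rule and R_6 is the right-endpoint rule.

-11.25

L_6 = 81.4375.
R_6 = 92.6875.
L_6 − R_6 = -11.25.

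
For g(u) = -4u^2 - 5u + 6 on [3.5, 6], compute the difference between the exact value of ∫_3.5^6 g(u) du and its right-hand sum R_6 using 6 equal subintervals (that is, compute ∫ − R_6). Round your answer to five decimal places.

Exact integral: ∫_3.5^6 g(u) du ≈ -275.2083333.
R_6 ≈ -297.8935185.
Error ≈ -275.2083333 − (-297.8935185) ≈ 22.68519.

22.68519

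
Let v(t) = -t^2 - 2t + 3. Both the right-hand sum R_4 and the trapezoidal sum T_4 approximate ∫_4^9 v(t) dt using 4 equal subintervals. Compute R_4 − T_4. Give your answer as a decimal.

R_4 = -319.84375.
T_4 = -272.96875.
R_4 − T_4 = -46.875.

-46.875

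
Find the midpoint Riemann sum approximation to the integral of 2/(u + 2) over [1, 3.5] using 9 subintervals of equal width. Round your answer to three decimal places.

Δu = (3.5 − 1)/9 = 5/18.
Midpoints: 41/36, 17/12, 61/36, 71/36, 2.25, 91/36, 101/36, 37/12, 121/36.
f(41/36) = 72/113, f(17/12) = 24/41, f(61/36) = 72/133, f(71/36) = 72/143, f(2.25) = 8/17, f(91/36) = 72/163, f(101/36) = 72/173, f(37/12) = 24/61, f(121/36) = 72/193.
Sum = Δu · [f(41/36) + f(17/12) + f(61/36) + ...].
Sum ≈ 1.212.

1.212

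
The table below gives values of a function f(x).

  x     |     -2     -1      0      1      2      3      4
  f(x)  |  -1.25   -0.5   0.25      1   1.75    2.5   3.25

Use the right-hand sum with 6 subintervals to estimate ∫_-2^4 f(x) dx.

Δx = 1.
Sum = 1·[(-0.5) + 0.25 + 1 + 1.75 + 2.5 + 3.25] = 8.25.

8.25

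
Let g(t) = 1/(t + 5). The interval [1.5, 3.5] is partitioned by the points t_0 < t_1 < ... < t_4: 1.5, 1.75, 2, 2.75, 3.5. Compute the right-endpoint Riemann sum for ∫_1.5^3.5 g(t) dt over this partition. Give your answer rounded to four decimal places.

Subinterval widths: 0.25, 0.25, 0.75, 0.75.
Right endpoints: 1.75, 2, 2.75, 3.5.
g(1.75) = 4/27, g(2) = 1/7, g(2.75) = 4/31, g(3.5) = 2/17.
Sum = Σ Δt_i · g(t_i).
Sum ≈ 0.2578.

0.2578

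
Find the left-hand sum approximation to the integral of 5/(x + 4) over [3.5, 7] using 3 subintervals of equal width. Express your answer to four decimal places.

Δx = (7 − 3.5)/3 = 7/6.
Left endpoints: 3.5, 14/3, 35/6.
f(3.5) = 2/3, f(14/3) = 15/26, f(35/6) = 30/59.
Sum = Δx · [f(3.5) + f(14/3) + f(35/6)].
Sum ≈ 2.0441.

2.0441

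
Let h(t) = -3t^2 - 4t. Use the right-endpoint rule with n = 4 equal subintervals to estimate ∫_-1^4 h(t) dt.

-139.53125

Δt = (4 − (-1))/4 = 1.25.
Right endpoints: 0.25, 1.5, 2.75, 4.
h(0.25) = -1.1875, h(1.5) = -12.75, h(2.75) = -33.6875, h(4) = -64.
Sum = Δt · [h(0.25) + h(1.5) + h(2.75) + h(4)].
Sum = -139.53125.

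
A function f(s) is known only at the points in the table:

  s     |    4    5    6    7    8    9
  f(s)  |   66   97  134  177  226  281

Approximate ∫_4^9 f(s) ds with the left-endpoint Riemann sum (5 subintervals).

700

Δs = 1.
Sum = 1·[66 + 97 + 134 + 177 + 226] = 700.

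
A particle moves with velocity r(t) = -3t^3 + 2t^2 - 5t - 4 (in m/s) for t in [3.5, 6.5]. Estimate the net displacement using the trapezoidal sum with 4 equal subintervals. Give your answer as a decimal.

-1170.84375

Δt = (6.5 − 3.5)/4 = 0.75.
r(3.5) = -125.625, r(4.25) = -219.421875, r(5) = -354, r(5.75) = -536.953125, r(6.5) = -775.875.
T_4 = (Δt/2)·[r(t_0) + 2r(t_1) + 2r(t_2) + 2r(t_3) + r(t_4)].
Sum = -1170.84375.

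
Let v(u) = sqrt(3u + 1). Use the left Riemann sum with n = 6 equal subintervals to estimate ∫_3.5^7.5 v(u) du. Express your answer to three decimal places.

16.159

Δu = (7.5 − 3.5)/6 = 2/3.
Left endpoints: 3.5, 25/6, 29/6, 5.5, 37/6, 41/6.
v(3.5) ≈ 3.391, v(25/6) ≈ 3.674, v(29/6) ≈ 3.937, v(5.5) ≈ 4.183, v(37/6) ≈ 4.416, v(41/6) ≈ 4.637.
Sum = Δu · [v(3.5) + v(25/6) + v(29/6) + ...].
Sum ≈ 16.159.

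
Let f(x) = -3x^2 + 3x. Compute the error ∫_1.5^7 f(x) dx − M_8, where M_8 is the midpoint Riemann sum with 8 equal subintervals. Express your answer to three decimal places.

-0.650

Exact integral: ∫_1.5^7 f(x) dx = -269.5.
M_8 ≈ -268.85010.
Error ≈ -269.5 − (-268.85010) ≈ -0.650.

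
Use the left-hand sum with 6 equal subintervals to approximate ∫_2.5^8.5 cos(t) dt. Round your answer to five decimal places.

0.08350

Δt = (8.5 − 2.5)/6 = 1.
Left endpoints: 2.5, 3.5, 4.5, 5.5, 6.5, 7.5.
f(2.5) ≈ -0.80114, f(3.5) ≈ -0.93646, f(4.5) ≈ -0.21080, f(5.5) ≈ 0.70867, f(6.5) ≈ 0.97659, f(7.5) ≈ 0.34664.
Sum = Δt · [f(2.5) + f(3.5) + f(4.5) + ...].
Sum ≈ 0.08350.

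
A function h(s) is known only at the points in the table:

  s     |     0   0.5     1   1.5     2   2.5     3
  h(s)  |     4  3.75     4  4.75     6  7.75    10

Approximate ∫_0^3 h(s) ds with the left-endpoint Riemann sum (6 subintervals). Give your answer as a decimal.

15.125

Δs = 0.5.
Sum = 0.5·[4 + 3.75 + 4 + 4.75 + 6 + 7.75] = 15.125.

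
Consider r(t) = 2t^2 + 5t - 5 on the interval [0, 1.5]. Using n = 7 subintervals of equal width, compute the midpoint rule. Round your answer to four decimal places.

0.3635

Δt = (1.5 − 0)/7 = 3/14.
Midpoints: 3/28, 9/28, 15/28, 0.75, 27/28, 33/28, 39/28.
r(3/28) = -1741/392, r(9/28) = -1249/392, r(15/28) = -685/392, r(0.75) = -0.125, r(27/28) = 659/392, r(33/28) = 1439/392, r(39/28) = 2291/392.
Sum = Δt · [r(3/28) + r(9/28) + r(15/28) + ...].
Sum ≈ 0.3635.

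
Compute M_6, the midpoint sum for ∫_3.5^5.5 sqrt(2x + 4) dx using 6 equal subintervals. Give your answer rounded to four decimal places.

7.2042

Δx = (5.5 − 3.5)/6 = 1/3.
Midpoints: 11/3, 4, 13/3, 14/3, 5, 16/3.
f(11/3) ≈ 3.3665, f(4) ≈ 3.4641, f(13/3) ≈ 3.5590, f(14/3) ≈ 3.6515, f(5) ≈ 3.7417, f(16/3) ≈ 3.8297.
Sum = Δx · [f(11/3) + f(4) + f(13/3) + ...].
Sum ≈ 7.2042.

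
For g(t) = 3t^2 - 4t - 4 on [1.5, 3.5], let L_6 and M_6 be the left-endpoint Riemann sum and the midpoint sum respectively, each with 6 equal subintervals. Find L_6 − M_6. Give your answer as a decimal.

-3.5

L_6 ≈ 7.944444.
M_6 ≈ 11.444444.
L_6 − M_6 = -3.5.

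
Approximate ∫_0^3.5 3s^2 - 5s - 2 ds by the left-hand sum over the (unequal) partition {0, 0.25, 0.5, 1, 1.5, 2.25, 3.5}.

-4.78125

Subinterval widths: 0.25, 0.25, 0.5, 0.5, 0.75, 1.25.
Left endpoints: 0, 0.25, 0.5, 1, 1.5, 2.25.
f(0) = -2, f(0.25) = -3.0625, f(0.5) = -3.75, f(1) = -4, f(1.5) = -2.75, f(2.25) = 1.9375.
Sum = Σ Δs_i · f(s_i).
Sum = -4.78125.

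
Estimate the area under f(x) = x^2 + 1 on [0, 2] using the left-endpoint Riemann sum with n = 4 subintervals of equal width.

3.75

Δx = (2 − 0)/4 = 0.5.
Left endpoints: 0, 0.5, 1, 1.5.
f(0) = 1, f(0.5) = 1.25, f(1) = 2, f(1.5) = 3.25.
Sum = Δx · [f(0) + f(0.5) + f(1) + f(1.5)].
Sum = 3.75.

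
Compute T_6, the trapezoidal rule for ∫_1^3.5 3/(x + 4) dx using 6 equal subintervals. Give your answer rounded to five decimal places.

1.21736

Δx = (3.5 − 1)/6 = 5/12.
f(1) = 0.6, f(17/12) = 36/65, f(11/6) = 18/35, f(2.25) = 0.48, f(8/3) = 0.45, f(37/12) = 36/85, f(3.5) = 0.4.
T_6 = (Δx/2)·[f(x_0) + 2f(x_1) + ... + 2f(x_{5}) + f(x_6)].
Sum ≈ 1.21736.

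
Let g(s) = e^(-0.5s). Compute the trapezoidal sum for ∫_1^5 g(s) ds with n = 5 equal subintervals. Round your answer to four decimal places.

1.0628

Δs = (5 − 1)/5 = 0.8.
g(1) ≈ 0.6065, g(1.8) ≈ 0.4066, g(2.6) ≈ 0.2725, g(3.4) ≈ 0.1827, g(4.2) ≈ 0.1225, g(5) ≈ 0.0821.
T_5 = (Δs/2)·[g(s_0) + 2g(s_1) + ... + 2g(s_{4}) + g(s_5)].
Sum ≈ 1.0628.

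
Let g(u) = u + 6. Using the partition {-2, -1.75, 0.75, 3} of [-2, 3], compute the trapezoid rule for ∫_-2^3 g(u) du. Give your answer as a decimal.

Subinterval widths: 0.25, 2.5, 2.25.
g(-2) = 4, g(-1.75) = 4.25, g(0.75) = 6.75, g(3) = 9.
On each subinterval the trapezoid contributes (Δu_i/2)·[g(u_{i-1}) + g(u_i)].
Sum = 32.5.

32.5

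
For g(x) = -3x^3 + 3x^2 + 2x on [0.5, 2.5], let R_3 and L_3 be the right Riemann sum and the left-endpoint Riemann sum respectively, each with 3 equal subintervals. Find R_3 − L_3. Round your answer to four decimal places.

-16.3333

R_3 ≈ -17.472222.
L_3 ≈ -1.138889.
R_3 − L_3 ≈ -16.3333.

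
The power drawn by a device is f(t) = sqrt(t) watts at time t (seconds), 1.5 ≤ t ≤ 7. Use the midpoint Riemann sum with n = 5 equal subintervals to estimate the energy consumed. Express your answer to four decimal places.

Δt = (7 − 1.5)/5 = 1.1.
Midpoints: 2.05, 3.15, 4.25, 5.35, 6.45.
f(2.05) ≈ 1.4318, f(3.15) ≈ 1.7748, f(4.25) ≈ 2.0616, f(5.35) ≈ 2.3130, f(6.45) ≈ 2.5397.
Sum = Δt · [f(2.05) + f(3.15) + f(4.25) + f(5.35) + f(6.45)].
Sum ≈ 11.1329.

11.1329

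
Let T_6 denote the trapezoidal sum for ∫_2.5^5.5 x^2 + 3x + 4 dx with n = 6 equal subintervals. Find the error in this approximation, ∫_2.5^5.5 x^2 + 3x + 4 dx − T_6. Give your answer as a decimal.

-0.125

Exact integral: ∫_2.5^5.5 f(x) dx = 98.25.
T_6 = 98.375.
Error = 98.25 − 98.375 = -0.125.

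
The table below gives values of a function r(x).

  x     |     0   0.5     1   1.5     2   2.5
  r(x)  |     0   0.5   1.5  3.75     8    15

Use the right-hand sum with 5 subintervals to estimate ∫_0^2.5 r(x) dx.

14.375

Δx = 0.5.
Sum = 0.5·[0.5 + 1.5 + 3.75 + 8 + 15] = 14.375.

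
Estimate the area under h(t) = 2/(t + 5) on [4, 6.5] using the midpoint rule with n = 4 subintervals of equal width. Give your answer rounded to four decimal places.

0.4901

Δt = (6.5 − 4)/4 = 0.625.
Midpoints: 4.3125, 4.9375, 5.5625, 6.1875.
h(4.3125) = 32/149, h(4.9375) = 32/159, h(5.5625) = 32/169, h(6.1875) = 32/179.
Sum = Δt · [h(4.3125) + h(4.9375) + h(5.5625) + h(6.1875)].
Sum ≈ 0.4901.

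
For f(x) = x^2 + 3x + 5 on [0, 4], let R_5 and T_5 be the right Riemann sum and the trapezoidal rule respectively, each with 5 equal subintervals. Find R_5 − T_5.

11.2

R_5 = 76.96.
T_5 = 65.76.
R_5 − T_5 = 11.2.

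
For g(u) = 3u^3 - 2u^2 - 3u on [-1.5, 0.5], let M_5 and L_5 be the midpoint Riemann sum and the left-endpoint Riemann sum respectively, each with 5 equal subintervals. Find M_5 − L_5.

2.22

M_5 = -2.91.
L_5 = -5.13.
M_5 − L_5 = 2.22.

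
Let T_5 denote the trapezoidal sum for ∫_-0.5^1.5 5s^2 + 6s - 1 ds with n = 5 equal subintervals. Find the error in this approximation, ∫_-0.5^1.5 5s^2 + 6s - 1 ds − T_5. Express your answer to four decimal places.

Exact integral: ∫_-0.5^1.5 f(s) ds ≈ 9.833333.
T_5 = 10.1.
Error ≈ 9.833333 − 10.1 ≈ -0.2667.

-0.2667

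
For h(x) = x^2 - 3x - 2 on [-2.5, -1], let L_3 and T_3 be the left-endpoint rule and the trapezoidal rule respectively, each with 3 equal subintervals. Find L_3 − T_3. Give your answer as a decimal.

2.4375

L_3 = 12.25.
T_3 = 9.8125.
L_3 − T_3 = 2.4375.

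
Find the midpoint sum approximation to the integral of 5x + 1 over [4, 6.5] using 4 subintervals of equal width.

Δx = (6.5 − 4)/4 = 0.625.
Midpoints: 4.3125, 4.9375, 5.5625, 6.1875.
f(4.3125) = 22.5625, f(4.9375) = 25.6875, f(5.5625) = 28.8125, f(6.1875) = 31.9375.
Sum = Δx · [f(4.3125) + f(4.9375) + f(5.5625) + f(6.1875)].
Sum = 68.125.

68.125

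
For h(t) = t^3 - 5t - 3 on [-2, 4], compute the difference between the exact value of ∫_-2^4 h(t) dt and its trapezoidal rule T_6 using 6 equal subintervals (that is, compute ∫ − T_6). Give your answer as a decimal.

Exact integral: ∫_-2^4 h(t) dt = 12.
T_6 = 15.
Error = 12 − 15 = -3.

-3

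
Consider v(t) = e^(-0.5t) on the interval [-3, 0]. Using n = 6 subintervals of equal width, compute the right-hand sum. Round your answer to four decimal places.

6.1292

Δt = (0 − (-3))/6 = 0.5.
Right endpoints: -2.5, -2, -1.5, -1, -0.5, 0.
v(-2.5) ≈ 3.4903, v(-2) ≈ 2.7183, v(-1.5) ≈ 2.1170, v(-1) ≈ 1.6487, v(-0.5) ≈ 1.2840, v(0) ≈ 1.0000.
Sum = Δt · [v(-2.5) + v(-2) + v(-1.5) + ...].
Sum ≈ 6.1292.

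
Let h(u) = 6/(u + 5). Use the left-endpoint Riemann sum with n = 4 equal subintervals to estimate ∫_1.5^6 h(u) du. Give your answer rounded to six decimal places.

Δu = (6 − 1.5)/4 = 1.125.
Left endpoints: 1.5, 2.625, 3.75, 4.875.
h(1.5) = 12/13, h(2.625) = 48/61, h(3.75) = 24/35, h(4.875) = 48/79.
Sum = Δu · [h(1.5) + h(2.625) + h(3.75) + h(4.875)].
Sum ≈ 3.378680.

3.378680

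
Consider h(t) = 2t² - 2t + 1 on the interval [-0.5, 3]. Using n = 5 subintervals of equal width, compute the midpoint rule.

Δt = (3 − (-0.5))/5 = 0.7.
Midpoints: -0.15, 0.55, 1.25, 1.95, 2.65.
h(-0.15) = 1.345, h(0.55) = 0.505, h(1.25) = 1.625, h(1.95) = 4.705, h(2.65) = 9.745.
Sum = Δt · [h(-0.15) + h(0.55) + h(1.25) + h(1.95) + h(2.65)].
Sum = 12.5475.

12.5475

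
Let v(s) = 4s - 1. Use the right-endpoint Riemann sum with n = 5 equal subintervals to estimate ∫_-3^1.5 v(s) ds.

-9.9

Δs = (1.5 − (-3))/5 = 0.9.
Right endpoints: -2.1, -1.2, -0.3, 0.6, 1.5.
v(-2.1) = -9.4, v(-1.2) = -5.8, v(-0.3) = -2.2, v(0.6) = 1.4, v(1.5) = 5.
Sum = Δs · [v(-2.1) + v(-1.2) + v(-0.3) + v(0.6) + v(1.5)].
Sum = -9.9.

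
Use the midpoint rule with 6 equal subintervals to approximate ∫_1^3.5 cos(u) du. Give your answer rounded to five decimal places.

Δu = (3.5 − 1)/6 = 5/12.
Midpoints: 29/24, 1.625, 49/24, 59/24, 2.875, 79/24.
f(29/24) ≈ 0.35458, f(1.625) ≈ -0.05418, f(49/24) ≈ -0.45366, f(59/24) ≈ -0.77552, f(2.875) ≈ -0.96467, f(79/24) ≈ -0.98876.
Sum = Δu · [f(29/24) + f(1.625) + f(49/24) + ...].
Sum ≈ -1.20092.

-1.20092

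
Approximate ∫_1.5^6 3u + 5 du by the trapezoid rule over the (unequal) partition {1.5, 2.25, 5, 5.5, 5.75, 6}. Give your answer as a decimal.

73.125

Subinterval widths: 0.75, 2.75, 0.5, 0.25, 0.25.
f(1.5) = 9.5, f(2.25) = 11.75, f(5) = 20, f(5.5) = 21.5, f(5.75) = 22.25, f(6) = 23.
On each subinterval the trapezoid contributes (Δu_i/2)·[f(u_{i-1}) + f(u_i)].
Sum = 73.125.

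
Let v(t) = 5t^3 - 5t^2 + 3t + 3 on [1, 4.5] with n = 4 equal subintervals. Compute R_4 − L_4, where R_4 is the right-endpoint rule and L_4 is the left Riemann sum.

319.265625

R_4 ≈ 576.31738.
L_4 ≈ 257.05176.
R_4 − L_4 = 319.265625.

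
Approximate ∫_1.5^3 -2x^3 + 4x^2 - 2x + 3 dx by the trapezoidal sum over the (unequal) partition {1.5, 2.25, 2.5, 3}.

Subinterval widths: 0.75, 0.25, 0.5.
f(1.5) = 2.25, f(2.25) = -4.03125, f(2.5) = -8.25, f(3) = -21.
On each subinterval the trapezoid contributes (Δx_i/2)·[f(x_{i-1}) + f(x_i)].
Sum = -9.515625.

-9.515625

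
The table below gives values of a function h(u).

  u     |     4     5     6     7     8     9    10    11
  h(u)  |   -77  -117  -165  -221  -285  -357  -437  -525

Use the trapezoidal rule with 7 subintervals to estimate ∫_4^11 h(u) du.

-1883

Δu = 1.
T_7 = (1/2)·[(-77) + 2·(-117) + 2·(-165) + 2·(-221) + 2·(-285) + 2·(-357) + 2·(-437) + (-525)] = -1883.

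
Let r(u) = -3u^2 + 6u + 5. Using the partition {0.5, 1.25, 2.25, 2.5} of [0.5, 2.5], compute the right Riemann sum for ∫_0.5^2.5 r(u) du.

9.484375

Subinterval widths: 0.75, 1, 0.25.
Right endpoints: 1.25, 2.25, 2.5.
r(1.25) = 7.8125, r(2.25) = 3.3125, r(2.5) = 1.25.
Sum = Σ Δu_i · r(u_i).
Sum = 9.484375.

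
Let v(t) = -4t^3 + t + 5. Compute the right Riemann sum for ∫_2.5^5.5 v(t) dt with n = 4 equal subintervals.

Δt = (5.5 − 2.5)/4 = 0.75.
Right endpoints: 3.25, 4, 4.75, 5.5.
v(3.25) = -129.0625, v(4) = -247, v(4.75) = -418.9375, v(5.5) = -655.
Sum = Δt · [v(3.25) + v(4) + v(4.75) + v(5.5)].
Sum = -1087.5.

-1087.5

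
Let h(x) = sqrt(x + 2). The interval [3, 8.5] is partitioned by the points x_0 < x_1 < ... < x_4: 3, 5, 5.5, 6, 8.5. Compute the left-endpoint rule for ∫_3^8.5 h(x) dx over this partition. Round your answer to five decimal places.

14.23539

Subinterval widths: 2, 0.5, 0.5, 2.5.
Left endpoints: 3, 5, 5.5, 6.
h(3) ≈ 2.23607, h(5) ≈ 2.64575, h(5.5) ≈ 2.73861, h(6) ≈ 2.82843.
Sum = Σ Δx_i · h(x_i).
Sum ≈ 14.23539.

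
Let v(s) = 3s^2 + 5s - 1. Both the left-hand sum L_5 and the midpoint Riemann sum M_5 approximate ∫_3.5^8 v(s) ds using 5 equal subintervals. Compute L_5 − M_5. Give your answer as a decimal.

L_5 = 515.835.
M_5 = 593.08875.
L_5 − M_5 = -77.25375.

-77.25375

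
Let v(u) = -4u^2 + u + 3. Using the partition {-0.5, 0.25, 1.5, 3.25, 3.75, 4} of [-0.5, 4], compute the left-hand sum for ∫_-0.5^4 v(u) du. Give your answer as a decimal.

-33.375

Subinterval widths: 0.75, 1.25, 1.75, 0.5, 0.25.
Left endpoints: -0.5, 0.25, 1.5, 3.25, 3.75.
v(-0.5) = 1.5, v(0.25) = 3, v(1.5) = -4.5, v(3.25) = -36, v(3.75) = -49.5.
Sum = Σ Δu_i · v(u_i).
Sum = -33.375.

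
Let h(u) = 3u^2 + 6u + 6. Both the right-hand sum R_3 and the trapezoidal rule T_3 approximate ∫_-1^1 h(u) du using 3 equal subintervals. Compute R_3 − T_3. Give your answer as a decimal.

R_3 ≈ 18.444444.
T_3 ≈ 14.444444.
R_3 − T_3 = 4.

4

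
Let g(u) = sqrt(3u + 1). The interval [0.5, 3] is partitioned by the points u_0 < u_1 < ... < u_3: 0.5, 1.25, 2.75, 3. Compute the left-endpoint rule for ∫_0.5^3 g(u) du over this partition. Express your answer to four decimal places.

5.2154

Subinterval widths: 0.75, 1.5, 0.25.
Left endpoints: 0.5, 1.25, 2.75.
g(0.5) ≈ 1.5811, g(1.25) ≈ 2.1794, g(2.75) ≈ 3.0414.
Sum = Σ Δu_i · g(u_i).
Sum ≈ 5.2154.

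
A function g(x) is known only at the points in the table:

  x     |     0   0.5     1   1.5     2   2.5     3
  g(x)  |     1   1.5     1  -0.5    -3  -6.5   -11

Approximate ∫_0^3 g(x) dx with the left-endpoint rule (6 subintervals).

-3.25

Δx = 0.5.
Sum = 0.5·[1 + 1.5 + 1 + (-0.5) + (-3) + (-6.5)] = -3.25.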